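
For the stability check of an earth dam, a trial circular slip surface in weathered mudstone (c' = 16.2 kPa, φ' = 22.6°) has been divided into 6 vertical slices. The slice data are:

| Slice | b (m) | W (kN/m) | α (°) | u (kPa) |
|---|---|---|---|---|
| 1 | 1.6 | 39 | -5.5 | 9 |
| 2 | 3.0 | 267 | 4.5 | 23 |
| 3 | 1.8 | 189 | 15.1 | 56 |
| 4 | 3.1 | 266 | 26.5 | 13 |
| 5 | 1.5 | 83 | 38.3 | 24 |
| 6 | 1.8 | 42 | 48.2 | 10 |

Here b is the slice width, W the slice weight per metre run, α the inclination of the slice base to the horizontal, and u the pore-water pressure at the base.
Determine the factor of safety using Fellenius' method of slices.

FS = 1.68

Ordinary method of slices: FS = Σ[c'·Δl_i + (W_i cosα_i − u_i·Δl_i)·tanφ'] / Σ W_i sinα_i, with Δl_i = b_i / cosα_i.
Slice 1: Δl = 1.6/cos(-5.5°) = 1.607 m; N'_1 = 39·cos(-5.5°) − 9·1.607 = 24.4; c'Δl = 26.04; W sinα = -3.7
Slice 2: Δl = 3.0/cos4.5° = 3.009 m; N'_2 = 267·cos4.5° − 23·3.009 = 197.0; c'Δl = 48.75; W sinα = 20.9
Slice 3: Δl = 1.8/cos15.1° = 1.864 m; N'_3 = 189·cos15.1° − 56·1.864 = 78.1; c'Δl = 30.20; W sinα = 49.2
Slice 4: Δl = 3.1/cos26.5° = 3.464 m; N'_4 = 266·cos26.5° − 13·3.464 = 193.0; c'Δl = 56.12; W sinα = 118.7
Slice 5: Δl = 1.5/cos38.3° = 1.911 m; N'_5 = 83·cos38.3° − 24·1.911 = 19.3; c'Δl = 30.96; W sinα = 51.4
Slice 6: Δl = 1.8/cos48.2° = 2.701 m; N'_6 = 42·cos48.2° − 10·2.701 = 1.0; c'Δl = 43.75; W sinα = 31.3
Σc'Δl = 235.8 kN/m; ΣN' = 512.7 kN/m; ΣW sinα = 267.9 kN/m
Resisting = 235.8 + 512.7·tan22.6° = 235.8 + 213.4 = 449.2 kN/m
FS = 449.2 / 267.9 = 1.677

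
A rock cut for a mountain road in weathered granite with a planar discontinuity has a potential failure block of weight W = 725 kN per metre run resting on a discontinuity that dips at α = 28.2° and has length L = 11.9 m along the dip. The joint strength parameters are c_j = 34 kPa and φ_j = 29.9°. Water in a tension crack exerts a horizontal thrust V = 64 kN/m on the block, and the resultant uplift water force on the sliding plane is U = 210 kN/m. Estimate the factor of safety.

Resolving the block weight along and normal to the plane and applying the Mohr–Coulomb strength on the joint:
N' = W cosα − U − V sinα = 725·cos28.2° − 210 − 64·sin28.2° = 398.7 kN/m
Driving force T = W sinα + V cosα = 725·sin28.2° + 64·cos28.2° = 399.0 kN/m
Resisting force R = c_j·L + N'·tanφ_j = 34·11.9 + 398.7·tan29.9° = 404.6 + 229.3 = 633.9 kN/m
FS = R / T = 633.9 / 399.0 = 1.589

FS = 1.59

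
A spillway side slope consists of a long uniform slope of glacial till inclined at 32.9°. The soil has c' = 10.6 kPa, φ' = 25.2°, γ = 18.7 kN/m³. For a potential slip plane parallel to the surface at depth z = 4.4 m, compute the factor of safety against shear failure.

FS = 1.01

For an infinite slope with a slip plane parallel to the surface (no pore pressure): FS = [c' + γz cos²β tanφ'] / [γz sinβ cosβ].
γz = 18.7·4.4 = 82.28 kN/m²
Numerator = 10.6 + 82.28·cos²32.9°·tan25.2° = 10.6 + 82.28·0.7050·0.4706 = 37.895 kPa
Denominator = 82.28·sin32.9°·cos32.9° = 82.28·0.5432·0.8396 = 37.525 kPa
FS = 37.895 / 37.525 = 1.010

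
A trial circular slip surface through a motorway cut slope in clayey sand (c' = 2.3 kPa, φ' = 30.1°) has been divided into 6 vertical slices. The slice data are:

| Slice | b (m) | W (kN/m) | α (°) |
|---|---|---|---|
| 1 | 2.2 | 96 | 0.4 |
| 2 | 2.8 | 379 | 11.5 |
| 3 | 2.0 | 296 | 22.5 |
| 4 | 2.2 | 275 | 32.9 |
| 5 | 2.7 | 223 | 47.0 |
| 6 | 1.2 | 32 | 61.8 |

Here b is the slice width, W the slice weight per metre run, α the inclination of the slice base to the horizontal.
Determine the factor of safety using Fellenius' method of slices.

FS = 1.32

Ordinary method of slices: FS = Σ[c'·Δl_i + (W_i cosα_i)·tanφ'] / Σ W_i sinα_i, with Δl_i = b_i / cosα_i.
Slice 1: Δl = 2.2/cos0.4° = 2.200 m; N'_1 = 96·cos0.4° = 96.0; c'Δl = 5.06; W sinα = 0.7
Slice 2: Δl = 2.8/cos11.5° = 2.857 m; N'_2 = 379·cos11.5° = 371.4; c'Δl = 6.57; W sinα = 75.6
Slice 3: Δl = 2.0/cos22.5° = 2.165 m; N'_3 = 296·cos22.5° = 273.5; c'Δl = 4.98; W sinα = 113.3
Slice 4: Δl = 2.2/cos32.9° = 2.620 m; N'_4 = 275·cos32.9° = 230.9; c'Δl = 6.03; W sinα = 149.4
Slice 5: Δl = 2.7/cos47.0° = 3.959 m; N'_5 = 223·cos47.0° = 152.1; c'Δl = 9.11; W sinα = 163.1
Slice 6: Δl = 1.2/cos61.8° = 2.539 m; N'_6 = 32·cos61.8° = 15.1; c'Δl = 5.84; W sinα = 28.2
Σc'Δl = 37.6 kN/m; ΣN' = 1139.0 kN/m; ΣW sinα = 530.2 kN/m
Resisting = 37.6 + 1139.0·tan30.1° = 37.6 + 660.2 = 697.8 kN/m
FS = 697.8 / 530.2 = 1.316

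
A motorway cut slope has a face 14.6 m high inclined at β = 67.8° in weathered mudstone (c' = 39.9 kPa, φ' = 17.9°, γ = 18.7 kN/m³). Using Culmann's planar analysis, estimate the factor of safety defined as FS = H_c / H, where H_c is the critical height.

FS = 1.45

H_c = (4c'/γ) · sinβ cosφ' / [1 − cos(β − φ')]
    = (4·39.9/18.7) · sin67.8°·cos17.9° / [1 − cos49.9°]
    = 8.535 · 0.8811 / 0.3559 = 21.13 m
FS = H_c / H = 21.13 / 14.6 = 1.447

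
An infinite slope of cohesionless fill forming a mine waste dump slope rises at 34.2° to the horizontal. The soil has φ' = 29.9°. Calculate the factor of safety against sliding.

For a dry cohesionless infinite slope the factor of safety is FS = tanφ' / tanβ.
FS = tan29.9° / tan34.2° = 0.5750 / 0.6796 = 0.846

FS = 0.85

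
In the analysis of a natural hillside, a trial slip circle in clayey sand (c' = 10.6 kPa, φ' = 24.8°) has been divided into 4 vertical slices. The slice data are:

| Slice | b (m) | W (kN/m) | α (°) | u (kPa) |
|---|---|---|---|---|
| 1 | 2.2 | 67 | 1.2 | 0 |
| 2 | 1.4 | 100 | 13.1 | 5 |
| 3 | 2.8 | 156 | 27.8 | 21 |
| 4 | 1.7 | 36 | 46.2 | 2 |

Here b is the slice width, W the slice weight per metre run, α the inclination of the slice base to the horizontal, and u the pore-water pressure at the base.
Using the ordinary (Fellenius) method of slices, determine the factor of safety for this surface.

Ordinary method of slices: FS = Σ[c'·Δl_i + (W_i cosα_i − u_i·Δl_i)·tanφ'] / Σ W_i sinα_i, with Δl_i = b_i / cosα_i.
Slice 1: Δl = 2.2/cos1.2° = 2.200 m; N'_1 = 67·cos1.2° − 0·2.200 = 67.0; c'Δl = 23.33; W sinα = 1.4
Slice 2: Δl = 1.4/cos13.1° = 1.437 m; N'_2 = 100·cos13.1° − 5·1.437 = 90.2; c'Δl = 15.24; W sinα = 22.7
Slice 3: Δl = 2.8/cos27.8° = 3.165 m; N'_3 = 156·cos27.8° − 21·3.165 = 71.5; c'Δl = 33.55; W sinα = 72.8
Slice 4: Δl = 1.7/cos46.2° = 2.456 m; N'_4 = 36·cos46.2° − 2·2.456 = 20.0; c'Δl = 26.04; W sinα = 26.0
Σc'Δl = 98.1 kN/m; ΣN' = 248.7 kN/m; ΣW sinα = 122.8 kN/m
Resisting = 98.1 + 248.7·tan24.8° = 98.1 + 114.9 = 213.1 kN/m
FS = 213.1 / 122.8 = 1.735

FS = 1.74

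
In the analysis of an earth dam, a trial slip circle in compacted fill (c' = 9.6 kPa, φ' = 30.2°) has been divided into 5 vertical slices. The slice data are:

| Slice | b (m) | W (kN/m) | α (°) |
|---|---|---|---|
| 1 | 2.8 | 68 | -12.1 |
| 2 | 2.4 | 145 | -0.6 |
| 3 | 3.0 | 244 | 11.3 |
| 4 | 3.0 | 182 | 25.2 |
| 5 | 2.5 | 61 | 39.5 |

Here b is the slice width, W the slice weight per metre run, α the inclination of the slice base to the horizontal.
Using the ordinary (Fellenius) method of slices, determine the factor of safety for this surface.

FS = 3.56

Ordinary method of slices: FS = Σ[c'·Δl_i + (W_i cosα_i)·tanφ'] / Σ W_i sinα_i, with Δl_i = b_i / cosα_i.
Slice 1: Δl = 2.8/cos(-12.1°) = 2.864 m; N'_1 = 68·cos(-12.1°) = 66.5; c'Δl = 27.49; W sinα = -14.3
Slice 2: Δl = 2.4/cos(-0.6°) = 2.400 m; N'_2 = 145·cos(-0.6°) = 145.0; c'Δl = 23.04; W sinα = -1.5
Slice 3: Δl = 3.0/cos11.3° = 3.059 m; N'_3 = 244·cos11.3° = 239.3; c'Δl = 29.37; W sinα = 47.8
Slice 4: Δl = 3.0/cos25.2° = 3.316 m; N'_4 = 182·cos25.2° = 164.7; c'Δl = 31.83; W sinα = 77.5
Slice 5: Δl = 2.5/cos39.5° = 3.240 m; N'_5 = 61·cos39.5° = 47.1; c'Δl = 31.10; W sinα = 38.8
Σc'Δl = 142.8 kN/m; ΣN' = 662.5 kN/m; ΣW sinα = 148.3 kN/m
Resisting = 142.8 + 662.5·tan30.2° = 142.8 + 385.6 = 528.4 kN/m
FS = 528.4 / 148.3 = 3.562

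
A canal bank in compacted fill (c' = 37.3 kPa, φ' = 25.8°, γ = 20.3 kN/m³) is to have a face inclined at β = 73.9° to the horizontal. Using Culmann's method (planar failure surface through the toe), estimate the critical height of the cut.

Culmann's analysis gives the critical failure plane at α_cr = (β + φ')/2 = (73.9 + 25.8)/2 = 49.9°, and the critical height
H_c = (4c'/γ) · sinβ cosφ' / [1 − cos(β − φ')]
    = (4·37.3/20.3) · sin73.9°·cos25.8° / [1 − cos(48.1°)]
    = 7.350 · 0.9608·0.9003 / [1 − 0.6678]
    = 7.350 · 0.8650 / 0.3322
    = 19.14 m

H_c = 19.14 m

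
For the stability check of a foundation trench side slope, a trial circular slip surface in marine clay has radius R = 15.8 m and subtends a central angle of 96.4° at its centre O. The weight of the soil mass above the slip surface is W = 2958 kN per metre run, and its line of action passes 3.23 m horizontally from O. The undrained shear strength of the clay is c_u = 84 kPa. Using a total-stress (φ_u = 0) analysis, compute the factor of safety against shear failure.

Taking moments about the centre O, the resisting moment is provided by the undrained shear strength acting along the arc:
Arc length L_a = R·θ = 15.8·(96.4°·π/180) = 15.8·1.6825 = 26.58 m
M_R = c_u·L_a·R = 84·26.58·15.8 = 35281.6 kN·m/m
M_D = W·d = 2958·3.23 = 9554.3 kN·m/m
FS = M_R / M_D = 35281.6 / 9554.3 = 3.693

FS = 3.69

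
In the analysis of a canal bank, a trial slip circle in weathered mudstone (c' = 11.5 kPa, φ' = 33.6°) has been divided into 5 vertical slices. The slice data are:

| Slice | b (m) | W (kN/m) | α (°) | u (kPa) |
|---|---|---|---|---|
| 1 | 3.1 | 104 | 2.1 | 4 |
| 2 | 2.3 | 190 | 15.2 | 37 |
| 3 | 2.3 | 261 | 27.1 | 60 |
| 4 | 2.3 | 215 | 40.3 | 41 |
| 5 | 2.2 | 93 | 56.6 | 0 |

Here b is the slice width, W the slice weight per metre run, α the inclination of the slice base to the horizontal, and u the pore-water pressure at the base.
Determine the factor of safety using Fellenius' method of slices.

Ordinary method of slices: FS = Σ[c'·Δl_i + (W_i cosα_i − u_i·Δl_i)·tanφ'] / Σ W_i sinα_i, with Δl_i = b_i / cosα_i.
Slice 1: Δl = 3.1/cos2.1° = 3.102 m; N'_1 = 104·cos2.1° − 4·3.102 = 91.5; c'Δl = 35.67; W sinα = 3.8
Slice 2: Δl = 2.3/cos15.2° = 2.383 m; N'_2 = 190·cos15.2° − 37·2.383 = 95.2; c'Δl = 27.41; W sinα = 49.8
Slice 3: Δl = 2.3/cos27.1° = 2.584 m; N'_3 = 261·cos27.1° − 60·2.584 = 77.3; c'Δl = 29.71; W sinα = 118.9
Slice 4: Δl = 2.3/cos40.3° = 3.016 m; N'_4 = 215·cos40.3° − 41·3.016 = 40.3; c'Δl = 34.68; W sinα = 139.1
Slice 5: Δl = 2.2/cos56.6° = 3.997 m; N'_5 = 93·cos56.6° − 0·3.997 = 51.2; c'Δl = 45.96; W sinα = 77.6
Σc'Δl = 173.4 kN/m; ΣN' = 355.5 kN/m; ΣW sinα = 389.2 kN/m
Resisting = 173.4 + 355.5·tan33.6° = 173.4 + 236.2 = 409.7 kN/m
FS = 409.7 / 389.2 = 1.052

FS = 1.05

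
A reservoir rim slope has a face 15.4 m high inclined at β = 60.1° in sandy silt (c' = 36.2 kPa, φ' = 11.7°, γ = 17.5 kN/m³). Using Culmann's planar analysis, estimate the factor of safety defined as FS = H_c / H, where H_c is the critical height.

H_c = (4c'/γ) · sinβ cosφ' / [1 − cos(β − φ')]
    = (4·36.2/17.5) · sin60.1°·cos11.7° / [1 − cos48.4°]
    = 8.274 · 0.8489 / 0.3361 = 20.90 m
FS = H_c / H = 20.90 / 15.4 = 1.357

FS = 1.36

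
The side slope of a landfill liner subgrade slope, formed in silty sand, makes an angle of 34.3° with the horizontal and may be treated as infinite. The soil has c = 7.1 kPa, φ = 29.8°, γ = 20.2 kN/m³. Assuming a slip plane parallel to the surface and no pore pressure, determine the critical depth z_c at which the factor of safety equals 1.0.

Setting FS = 1.00 in FS = [c + γz cos²β tanφ] / [γz sinβ cosβ] and solving for z:
z = c / [γ cosβ (FS·sinβ − cosβ·tanφ)]
  = 7.1 / [20.2·cos34.3°·(1.00·sin34.3° − cos34.3°·tan29.8°)]
  = 7.1 / [20.2·0.8261·(1.00·0.5635 − 0.8261·0.5727)]
  = 7.1 / 1.5088 = 4.706 m

z_c = 4.71 m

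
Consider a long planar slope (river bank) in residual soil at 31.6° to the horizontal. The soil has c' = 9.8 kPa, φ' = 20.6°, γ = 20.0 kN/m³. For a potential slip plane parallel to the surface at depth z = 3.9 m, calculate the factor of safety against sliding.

For an infinite slope with a slip plane parallel to the surface (no pore pressure): FS = [c' + γz cos²β tanφ'] / [γz sinβ cosβ].
γz = 20.0·3.9 = 78.00 kN/m²
Numerator = 9.8 + 78.00·cos²31.6°·tan20.6° = 9.8 + 78.00·0.7254·0.3759 = 31.069 kPa
Denominator = 78.00·sin31.6°·cos31.6° = 78.00·0.5240·0.8517 = 34.811 kPa
FS = 31.069 / 34.811 = 0.892

FS = 0.89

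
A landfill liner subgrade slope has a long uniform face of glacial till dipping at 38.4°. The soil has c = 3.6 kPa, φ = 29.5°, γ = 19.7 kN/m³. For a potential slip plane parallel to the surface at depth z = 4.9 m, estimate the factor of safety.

FS = 0.79

For an infinite slope with a slip plane parallel to the surface (no pore pressure): FS = [c + γz cos²β tanφ] / [γz sinβ cosβ].
γz = 19.7·4.9 = 96.53 kN/m²
Numerator = 3.6 + 96.53·cos²38.4°·tan29.5° = 3.6 + 96.53·0.6142·0.5658 = 37.143 kPa
Denominator = 96.53·sin38.4°·cos38.4° = 96.53·0.6211·0.7837 = 46.990 kPa
FS = 37.143 / 46.990 = 0.790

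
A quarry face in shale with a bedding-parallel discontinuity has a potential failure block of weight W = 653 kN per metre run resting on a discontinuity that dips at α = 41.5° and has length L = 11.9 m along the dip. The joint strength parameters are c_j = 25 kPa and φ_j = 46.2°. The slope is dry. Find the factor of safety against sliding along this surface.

FS = 1.87

Resolving the block weight along and normal to the plane and applying the Mohr–Coulomb strength on the joint:
N' = W cosα = 653·cos41.5° = 489.1 kN/m
Driving force T = W sinα = 653·sin41.5° = 432.7 kN/m
Resisting force R = c_j·L + N'·tanφ_j = 25·11.9 + 489.1·tan46.2° = 297.5 + 510.0 = 807.5 kN/m
FS = R / T = 807.5 / 432.7 = 1.866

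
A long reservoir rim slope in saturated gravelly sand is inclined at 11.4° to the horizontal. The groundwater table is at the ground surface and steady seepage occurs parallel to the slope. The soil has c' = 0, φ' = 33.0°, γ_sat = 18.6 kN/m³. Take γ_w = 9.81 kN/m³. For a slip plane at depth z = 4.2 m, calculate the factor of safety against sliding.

With seepage parallel to the slope and the water table at the surface, the effective normal stress on the slip plane uses the buoyant unit weight γ' = γ_sat − γ_w while the driving shear stress uses γ_sat:
FS = [c' + γ' z cos²β tanφ'] / [γ_sat z sinβ cosβ]
(For c' = 0 this reduces to FS = (γ'/γ_sat)·tanφ'/tanβ.)
γ' = 18.6 − 9.81 = 8.79 kN/m³
Numerator = 0.0 + 8.79·4.2·cos²11.4°·tan33.0° = 0.0 + 8.79·4.2·0.9609·0.6494 = 23.038 kPa
Denominator = 18.6·4.2·sin11.4°·cos11.4° = 18.6·4.2·0.1977·0.9803 = 15.136 kPa
FS = 23.038 / 15.136 = 1.522

FS = 1.52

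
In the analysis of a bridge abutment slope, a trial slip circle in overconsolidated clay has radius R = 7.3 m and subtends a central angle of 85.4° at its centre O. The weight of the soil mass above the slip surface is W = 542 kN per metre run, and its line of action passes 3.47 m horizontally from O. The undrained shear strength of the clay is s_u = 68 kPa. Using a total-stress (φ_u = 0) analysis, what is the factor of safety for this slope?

FS = 2.87

Taking moments about the centre O, the resisting moment is provided by the undrained shear strength acting along the arc:
Arc length L_a = R·θ = 7.3·(85.4°·π/180) = 7.3·1.4905 = 10.88 m
M_R = s_u·L_a·R = 68·10.88·7.3 = 5401.2 kN·m/m
M_D = W·d = 542·3.47 = 1880.7 kN·m/m
FS = M_R / M_D = 5401.2 / 1880.7 = 2.872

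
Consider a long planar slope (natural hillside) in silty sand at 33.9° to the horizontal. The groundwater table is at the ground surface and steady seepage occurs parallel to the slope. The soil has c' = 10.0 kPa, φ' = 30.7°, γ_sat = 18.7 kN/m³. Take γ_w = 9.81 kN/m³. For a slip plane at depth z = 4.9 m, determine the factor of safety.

With seepage parallel to the slope and the water table at the surface, the effective normal stress on the slip plane uses the buoyant unit weight γ' = γ_sat − γ_w while the driving shear stress uses γ_sat:
FS = [c' + γ' z cos²β tanφ'] / [γ_sat z sinβ cosβ]
γ' = 18.7 − 9.81 = 8.89 kN/m³
Numerator = 10.0 + 8.89·4.9·cos²33.9°·tan30.7° = 10.0 + 8.89·4.9·0.6889·0.5938 = 27.819 kPa
Denominator = 18.7·4.9·sin33.9°·cos33.9° = 18.7·4.9·0.5577·0.8300 = 42.419 kPa
FS = 27.819 / 42.419 = 0.656

FS = 0.66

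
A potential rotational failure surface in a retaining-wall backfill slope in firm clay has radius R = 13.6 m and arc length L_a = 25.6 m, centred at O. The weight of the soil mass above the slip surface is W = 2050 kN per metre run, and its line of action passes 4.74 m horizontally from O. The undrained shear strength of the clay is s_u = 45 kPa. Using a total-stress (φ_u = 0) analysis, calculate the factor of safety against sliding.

Taking moments about the centre O, the resisting moment is provided by the undrained shear strength acting along the arc:
M_R = s_u·L_a·R = 45·25.60·13.6 = 15667.2 kN·m/m
M_D = W·d = 2050·4.74 = 9717.0 kN·m/m
FS = M_R / M_D = 15667.2 / 9717.0 = 1.612

FS = 1.61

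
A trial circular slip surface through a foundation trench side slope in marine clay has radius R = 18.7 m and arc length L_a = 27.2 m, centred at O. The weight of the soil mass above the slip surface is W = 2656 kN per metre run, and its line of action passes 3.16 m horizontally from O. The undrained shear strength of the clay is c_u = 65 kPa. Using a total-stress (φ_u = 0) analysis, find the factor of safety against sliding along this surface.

FS = 3.94

Taking moments about the centre O, the resisting moment is provided by the undrained shear strength acting along the arc:
M_R = c_u·L_a·R = 65·27.20·18.7 = 33061.6 kN·m/m
M_D = W·d = 2656·3.16 = 8393.0 kN·m/m
FS = M_R / M_D = 33061.6 / 8393.0 = 3.939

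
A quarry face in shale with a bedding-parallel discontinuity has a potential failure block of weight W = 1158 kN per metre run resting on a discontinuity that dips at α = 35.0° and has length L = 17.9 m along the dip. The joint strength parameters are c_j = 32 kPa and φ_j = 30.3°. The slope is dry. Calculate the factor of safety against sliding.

Resolving the block weight along and normal to the plane and applying the Mohr–Coulomb strength on the joint:
N' = W cosα = 1158·cos35.0° = 948.6 kN/m
Driving force T = W sinα = 1158·sin35.0° = 664.2 kN/m
Resisting force R = c_j·L + N'·tanφ_j = 32·17.9 + 948.6·tan30.3° = 572.8 + 554.3 = 1127.1 kN/m
FS = R / T = 1127.1 / 664.2 = 1.697

FS = 1.70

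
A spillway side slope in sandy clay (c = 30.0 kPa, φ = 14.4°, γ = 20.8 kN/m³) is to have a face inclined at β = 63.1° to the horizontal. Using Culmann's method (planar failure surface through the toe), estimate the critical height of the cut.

H_c = 14.66 m

Culmann's analysis gives the critical failure plane at α_cr = (β + φ)/2 = (63.1 + 14.4)/2 = 38.8°, and the critical height
H_c = (4c/γ) · sinβ cosφ / [1 − cos(β − φ)]
    = (4·30.0/20.8) · sin63.1°·cos14.4° / [1 − cos(48.7°)]
    = 5.769 · 0.8918·0.9686 / [1 − 0.6600]
    = 5.769 · 0.8638 / 0.3400
    = 14.66 m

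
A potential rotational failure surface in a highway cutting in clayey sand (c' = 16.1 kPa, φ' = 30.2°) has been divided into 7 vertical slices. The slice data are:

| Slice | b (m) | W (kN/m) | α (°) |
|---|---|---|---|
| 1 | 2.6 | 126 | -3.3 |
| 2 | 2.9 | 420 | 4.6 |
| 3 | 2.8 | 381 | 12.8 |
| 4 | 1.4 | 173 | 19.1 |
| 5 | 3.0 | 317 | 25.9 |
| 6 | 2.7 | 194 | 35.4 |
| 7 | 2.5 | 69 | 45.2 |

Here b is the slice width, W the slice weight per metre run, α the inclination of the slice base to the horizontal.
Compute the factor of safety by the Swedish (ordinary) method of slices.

Ordinary method of slices: FS = Σ[c'·Δl_i + (W_i cosα_i)·tanφ'] / Σ W_i sinα_i, with Δl_i = b_i / cosα_i.
Slice 1: Δl = 2.6/cos(-3.3°) = 2.604 m; N'_1 = 126·cos(-3.3°) = 125.8; c'Δl = 41.93; W sinα = -7.3
Slice 2: Δl = 2.9/cos4.6° = 2.909 m; N'_2 = 420·cos4.6° = 418.6; c'Δl = 46.84; W sinα = 33.7
Slice 3: Δl = 2.8/cos12.8° = 2.871 m; N'_3 = 381·cos12.8° = 371.5; c'Δl = 46.23; W sinα = 84.4
Slice 4: Δl = 1.4/cos19.1° = 1.482 m; N'_4 = 173·cos19.1° = 163.5; c'Δl = 23.85; W sinα = 56.6
Slice 5: Δl = 3.0/cos25.9° = 3.335 m; N'_5 = 317·cos25.9° = 285.2; c'Δl = 53.69; W sinα = 138.5
Slice 6: Δl = 2.7/cos35.4° = 3.312 m; N'_6 = 194·cos35.4° = 158.1; c'Δl = 53.33; W sinα = 112.4
Slice 7: Δl = 2.5/cos45.2° = 3.548 m; N'_7 = 69·cos45.2° = 48.6; c'Δl = 57.12; W sinα = 49.0
Σc'Δl = 323.0 kN/m; ΣN' = 1571.4 kN/m; ΣW sinα = 467.3 kN/m
Resisting = 323.0 + 1571.4·tan30.2° = 323.0 + 914.6 = 1237.6 kN/m
FS = 1237.6 / 467.3 = 2.649

FS = 2.65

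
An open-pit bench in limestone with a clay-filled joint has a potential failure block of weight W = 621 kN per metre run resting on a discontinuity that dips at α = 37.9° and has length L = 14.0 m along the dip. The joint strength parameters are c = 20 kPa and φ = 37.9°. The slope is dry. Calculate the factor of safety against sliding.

FS = 1.73

Resolving the block weight along and normal to the plane and applying the Mohr–Coulomb strength on the joint:
N' = W cosα = 621·cos37.9° = 490.0 kN/m
Driving force T = W sinα = 621·sin37.9° = 381.5 kN/m
Resisting force R = c·L + N'·tanφ = 20·14.0 + 490.0·tan37.9° = 280.0 + 381.5 = 661.5 kN/m
FS = R / T = 661.5 / 381.5 = 1.734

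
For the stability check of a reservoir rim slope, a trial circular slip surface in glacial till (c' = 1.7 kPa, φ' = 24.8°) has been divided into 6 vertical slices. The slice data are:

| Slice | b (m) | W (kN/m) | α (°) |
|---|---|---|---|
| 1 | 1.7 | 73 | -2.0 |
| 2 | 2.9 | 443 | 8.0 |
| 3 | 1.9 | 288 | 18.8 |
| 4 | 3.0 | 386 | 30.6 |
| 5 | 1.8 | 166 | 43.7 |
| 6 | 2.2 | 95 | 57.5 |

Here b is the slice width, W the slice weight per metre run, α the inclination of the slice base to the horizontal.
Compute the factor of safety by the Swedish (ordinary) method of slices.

FS = 1.15

Ordinary method of slices: FS = Σ[c'·Δl_i + (W_i cosα_i)·tanφ'] / Σ W_i sinα_i, with Δl_i = b_i / cosα_i.
Slice 1: Δl = 1.7/cos(-2.0°) = 1.701 m; N'_1 = 73·cos(-2.0°) = 73.0; c'Δl = 2.89; W sinα = -2.5
Slice 2: Δl = 2.9/cos8.0° = 2.928 m; N'_2 = 443·cos8.0° = 438.7; c'Δl = 4.98; W sinα = 61.7
Slice 3: Δl = 1.9/cos18.8° = 2.007 m; N'_3 = 288·cos18.8° = 272.6; c'Δl = 3.41; W sinα = 92.8
Slice 4: Δl = 3.0/cos30.6° = 3.485 m; N'_4 = 386·cos30.6° = 332.2; c'Δl = 5.93; W sinα = 196.5
Slice 5: Δl = 1.8/cos43.7° = 2.490 m; N'_5 = 166·cos43.7° = 120.0; c'Δl = 4.23; W sinα = 114.7
Slice 6: Δl = 2.2/cos57.5° = 4.095 m; N'_6 = 95·cos57.5° = 51.0; c'Δl = 6.96; W sinα = 80.1
Σc'Δl = 28.4 kN/m; ΣN' = 1287.6 kN/m; ΣW sinα = 543.2 kN/m
Resisting = 28.4 + 1287.6·tan24.8° = 28.4 + 594.9 = 623.3 kN/m
FS = 623.3 / 543.2 = 1.148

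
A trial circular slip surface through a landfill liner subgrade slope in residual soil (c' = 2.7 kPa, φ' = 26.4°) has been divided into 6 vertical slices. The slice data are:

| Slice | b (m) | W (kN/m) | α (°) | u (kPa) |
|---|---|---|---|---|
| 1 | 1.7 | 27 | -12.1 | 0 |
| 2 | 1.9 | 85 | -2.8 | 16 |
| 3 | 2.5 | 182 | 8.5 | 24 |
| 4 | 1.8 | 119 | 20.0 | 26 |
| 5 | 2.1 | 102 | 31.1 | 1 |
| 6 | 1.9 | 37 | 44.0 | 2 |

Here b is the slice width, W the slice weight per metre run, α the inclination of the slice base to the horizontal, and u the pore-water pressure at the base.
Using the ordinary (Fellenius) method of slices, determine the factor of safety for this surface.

FS = 1.60

Ordinary method of slices: FS = Σ[c'·Δl_i + (W_i cosα_i − u_i·Δl_i)·tanφ'] / Σ W_i sinα_i, with Δl_i = b_i / cosα_i.
Slice 1: Δl = 1.7/cos(-12.1°) = 1.739 m; N'_1 = 27·cos(-12.1°) − 0·1.739 = 26.4; c'Δl = 4.69; W sinα = -5.7
Slice 2: Δl = 1.9/cos(-2.8°) = 1.902 m; N'_2 = 85·cos(-2.8°) − 16·1.902 = 54.5; c'Δl = 5.14; W sinα = -4.2
Slice 3: Δl = 2.5/cos8.5° = 2.528 m; N'_3 = 182·cos8.5° − 24·2.528 = 119.3; c'Δl = 6.82; W sinα = 26.9
Slice 4: Δl = 1.8/cos20.0° = 1.916 m; N'_4 = 119·cos20.0° − 26·1.916 = 62.0; c'Δl = 5.17; W sinα = 40.7
Slice 5: Δl = 2.1/cos31.1° = 2.453 m; N'_5 = 102·cos31.1° − 1·2.453 = 84.9; c'Δl = 6.62; W sinα = 52.7
Slice 6: Δl = 1.9/cos44.0° = 2.641 m; N'_6 = 37·cos44.0° − 2·2.641 = 21.3; c'Δl = 7.13; W sinα = 25.7
Σc'Δl = 35.6 kN/m; ΣN' = 368.4 kN/m; ΣW sinα = 136.2 kN/m
Resisting = 35.6 + 368.4·tan26.4° = 35.6 + 182.9 = 218.5 kN/m
FS = 218.5 / 136.2 = 1.604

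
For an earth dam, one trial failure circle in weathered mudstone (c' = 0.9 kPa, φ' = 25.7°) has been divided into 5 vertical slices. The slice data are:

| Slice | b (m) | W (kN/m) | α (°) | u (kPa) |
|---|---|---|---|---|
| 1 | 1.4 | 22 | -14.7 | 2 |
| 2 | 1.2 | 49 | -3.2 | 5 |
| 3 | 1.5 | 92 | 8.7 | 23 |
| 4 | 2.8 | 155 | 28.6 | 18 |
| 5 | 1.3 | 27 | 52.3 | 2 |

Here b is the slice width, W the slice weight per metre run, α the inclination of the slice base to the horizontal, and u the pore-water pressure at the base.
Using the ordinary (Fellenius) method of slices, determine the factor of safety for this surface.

FS = 1.08

Ordinary method of slices: FS = Σ[c'·Δl_i + (W_i cosα_i − u_i·Δl_i)·tanφ'] / Σ W_i sinα_i, with Δl_i = b_i / cosα_i.
Slice 1: Δl = 1.4/cos(-14.7°) = 1.447 m; N'_1 = 22·cos(-14.7°) − 2·1.447 = 18.4; c'Δl = 1.30; W sinα = -5.6
Slice 2: Δl = 1.2/cos(-3.2°) = 1.202 m; N'_2 = 49·cos(-3.2°) − 5·1.202 = 42.9; c'Δl = 1.08; W sinα = -2.7
Slice 3: Δl = 1.5/cos8.7° = 1.517 m; N'_3 = 92·cos8.7° − 23·1.517 = 56.0; c'Δl = 1.37; W sinα = 13.9
Slice 4: Δl = 2.8/cos28.6° = 3.189 m; N'_4 = 155·cos28.6° − 18·3.189 = 78.7; c'Δl = 2.87; W sinα = 74.2
Slice 5: Δl = 1.3/cos52.3° = 2.126 m; N'_5 = 27·cos52.3° − 2·2.126 = 12.3; c'Δl = 1.91; W sinα = 21.4
Σc'Δl = 8.5 kN/m; ΣN' = 208.3 kN/m; ΣW sinα = 101.2 kN/m
Resisting = 8.5 + 208.3·tan25.7° = 8.5 + 100.2 = 108.8 kN/m
FS = 108.8 / 101.2 = 1.075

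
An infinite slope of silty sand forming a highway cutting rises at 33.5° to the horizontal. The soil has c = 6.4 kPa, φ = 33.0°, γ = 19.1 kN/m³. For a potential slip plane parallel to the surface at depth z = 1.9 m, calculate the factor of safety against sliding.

FS = 1.36

For an infinite slope with a slip plane parallel to the surface (no pore pressure): FS = [c + γz cos²β tanφ] / [γz sinβ cosβ].
γz = 19.1·1.9 = 36.29 kN/m²
Numerator = 6.4 + 36.29·cos²33.5°·tan33.0° = 6.4 + 36.29·0.6954·0.6494 = 22.788 kPa
Denominator = 36.29·sin33.5°·cos33.5° = 36.29·0.5519·0.8339 = 16.703 kPa
FS = 22.788 / 16.703 = 1.364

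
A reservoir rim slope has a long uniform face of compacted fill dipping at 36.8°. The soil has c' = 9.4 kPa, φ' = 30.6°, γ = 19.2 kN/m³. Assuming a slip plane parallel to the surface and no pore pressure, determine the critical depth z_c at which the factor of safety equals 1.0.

Setting FS = 1.00 in FS = [c' + γz cos²β tanφ'] / [γz sinβ cosβ] and solving for z:
z = c' / [γ cosβ (FS·sinβ − cosβ·tanφ')]
  = 9.4 / [19.2·cos36.8°·(1.00·sin36.8° − cos36.8°·tan30.6°)]
  = 9.4 / [19.2·0.8007·(1.00·0.5990 − 0.8007·0.5914)]
  = 9.4 / 1.9290 = 4.873 m

z_c = 4.87 m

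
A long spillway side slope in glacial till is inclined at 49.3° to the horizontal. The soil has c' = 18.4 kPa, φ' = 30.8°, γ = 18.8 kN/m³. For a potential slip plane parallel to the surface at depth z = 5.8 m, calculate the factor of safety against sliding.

FS = 0.85

For an infinite slope with a slip plane parallel to the surface (no pore pressure): FS = [c' + γz cos²β tanφ'] / [γz sinβ cosβ].
γz = 18.8·5.8 = 109.04 kN/m²
Numerator = 18.4 + 109.04·cos²49.3°·tan30.8° = 18.4 + 109.04·0.4252·0.5961 = 46.040 kPa
Denominator = 109.04·sin49.3°·cos49.3° = 109.04·0.7581·0.6521 = 53.907 kPa
FS = 46.040 / 53.907 = 0.854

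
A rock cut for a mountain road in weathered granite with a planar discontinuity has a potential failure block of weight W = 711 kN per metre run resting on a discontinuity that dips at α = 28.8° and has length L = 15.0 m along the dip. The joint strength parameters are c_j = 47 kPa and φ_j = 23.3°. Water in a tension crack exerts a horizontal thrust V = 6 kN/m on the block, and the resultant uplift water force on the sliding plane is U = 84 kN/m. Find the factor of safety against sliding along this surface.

Resolving the block weight along and normal to the plane and applying the Mohr–Coulomb strength on the joint:
N' = W cosα − U − V sinα = 711·cos28.8° − 84 − 6·sin28.8° = 536.2 kN/m
Driving force T = W sinα + V cosα = 711·sin28.8° + 6·cos28.8° = 347.8 kN/m
Resisting force R = c_j·L + N'·tanφ_j = 47·15.0 + 536.2·tan23.3° = 705.0 + 230.9 = 935.9 kN/m
FS = R / T = 935.9 / 347.8 = 2.691

FS = 2.69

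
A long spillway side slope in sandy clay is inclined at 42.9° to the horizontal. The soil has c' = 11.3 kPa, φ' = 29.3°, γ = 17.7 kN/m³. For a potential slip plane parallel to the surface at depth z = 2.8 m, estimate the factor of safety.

For an infinite slope with a slip plane parallel to the surface (no pore pressure): FS = [c' + γz cos²β tanφ'] / [γz sinβ cosβ].
γz = 17.7·2.8 = 49.56 kN/m²
Numerator = 11.3 + 49.56·cos²42.9°·tan29.3° = 11.3 + 49.56·0.5366·0.5612 = 26.224 kPa
Denominator = 49.56·sin42.9°·cos42.9° = 49.56·0.6807·0.7325 = 24.713 kPa
FS = 26.224 / 24.713 = 1.061

FS = 1.06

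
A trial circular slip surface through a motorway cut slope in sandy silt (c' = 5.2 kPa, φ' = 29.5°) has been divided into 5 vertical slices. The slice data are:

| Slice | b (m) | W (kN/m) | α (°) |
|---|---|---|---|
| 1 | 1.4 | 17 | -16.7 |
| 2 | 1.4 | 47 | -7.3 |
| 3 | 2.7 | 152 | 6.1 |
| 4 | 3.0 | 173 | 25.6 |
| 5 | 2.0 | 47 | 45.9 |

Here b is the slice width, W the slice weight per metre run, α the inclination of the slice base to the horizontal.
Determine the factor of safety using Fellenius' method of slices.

Ordinary method of slices: FS = Σ[c'·Δl_i + (W_i cosα_i)·tanφ'] / Σ W_i sinα_i, with Δl_i = b_i / cosα_i.
Slice 1: Δl = 1.4/cos(-16.7°) = 1.462 m; N'_1 = 17·cos(-16.7°) = 16.3; c'Δl = 7.60; W sinα = -4.9
Slice 2: Δl = 1.4/cos(-7.3°) = 1.411 m; N'_2 = 47·cos(-7.3°) = 46.6; c'Δl = 7.34; W sinα = -6.0
Slice 3: Δl = 2.7/cos6.1° = 2.715 m; N'_3 = 152·cos6.1° = 151.1; c'Δl = 14.12; W sinα = 16.2
Slice 4: Δl = 3.0/cos25.6° = 3.327 m; N'_4 = 173·cos25.6° = 156.0; c'Δl = 17.30; W sinα = 74.8
Slice 5: Δl = 2.0/cos45.9° = 2.874 m; N'_5 = 47·cos45.9° = 32.7; c'Δl = 14.94; W sinα = 33.8
Σc'Δl = 61.3 kN/m; ΣN' = 402.8 kN/m; ΣW sinα = 113.8 kN/m
Resisting = 61.3 + 402.8·tan29.5° = 61.3 + 227.9 = 289.2 kN/m
FS = 289.2 / 113.8 = 2.541

FS = 2.54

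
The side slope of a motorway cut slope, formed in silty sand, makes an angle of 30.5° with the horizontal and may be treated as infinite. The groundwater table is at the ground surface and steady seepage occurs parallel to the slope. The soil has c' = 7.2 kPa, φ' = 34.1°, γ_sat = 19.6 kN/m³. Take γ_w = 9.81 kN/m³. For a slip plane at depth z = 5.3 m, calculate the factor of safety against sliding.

With seepage parallel to the slope and the water table at the surface, the effective normal stress on the slip plane uses the buoyant unit weight γ' = γ_sat − γ_w while the driving shear stress uses γ_sat:
FS = [c' + γ' z cos²β tanφ'] / [γ_sat z sinβ cosβ]
γ' = 19.6 − 9.81 = 9.79 kN/m³
Numerator = 7.2 + 9.79·5.3·cos²30.5°·tan34.1° = 7.2 + 9.79·5.3·0.7424·0.6771 = 33.281 kPa
Denominator = 19.6·5.3·sin30.5°·cos30.5° = 19.6·5.3·0.5075·0.8616 = 45.428 kPa
FS = 33.281 / 45.428 = 0.733

FS = 0.73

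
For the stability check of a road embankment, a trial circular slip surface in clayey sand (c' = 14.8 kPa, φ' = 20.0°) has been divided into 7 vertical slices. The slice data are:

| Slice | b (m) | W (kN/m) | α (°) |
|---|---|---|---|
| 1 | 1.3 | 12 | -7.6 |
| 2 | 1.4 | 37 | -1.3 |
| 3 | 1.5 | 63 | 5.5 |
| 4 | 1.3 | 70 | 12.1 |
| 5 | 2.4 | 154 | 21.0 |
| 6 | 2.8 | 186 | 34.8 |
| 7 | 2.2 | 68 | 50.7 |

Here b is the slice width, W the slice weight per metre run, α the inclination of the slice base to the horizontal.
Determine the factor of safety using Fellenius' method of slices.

Ordinary method of slices: FS = Σ[c'·Δl_i + (W_i cosα_i)·tanφ'] / Σ W_i sinα_i, with Δl_i = b_i / cosα_i.
Slice 1: Δl = 1.3/cos(-7.6°) = 1.312 m; N'_1 = 12·cos(-7.6°) = 11.9; c'Δl = 19.41; W sinα = -1.6
Slice 2: Δl = 1.4/cos(-1.3°) = 1.400 m; N'_2 = 37·cos(-1.3°) = 37.0; c'Δl = 20.73; W sinα = -0.8
Slice 3: Δl = 1.5/cos5.5° = 1.507 m; N'_3 = 63·cos5.5° = 62.7; c'Δl = 22.30; W sinα = 6.0
Slice 4: Δl = 1.3/cos12.1° = 1.330 m; N'_4 = 70·cos12.1° = 68.4; c'Δl = 19.68; W sinα = 14.7
Slice 5: Δl = 2.4/cos21.0° = 2.571 m; N'_5 = 154·cos21.0° = 143.8; c'Δl = 38.05; W sinα = 55.2
Slice 6: Δl = 2.8/cos34.8° = 3.410 m; N'_6 = 186·cos34.8° = 152.7; c'Δl = 50.47; W sinα = 106.2
Slice 7: Δl = 2.2/cos50.7° = 3.473 m; N'_7 = 68·cos50.7° = 43.1; c'Δl = 51.41; W sinα = 52.6
Σc'Δl = 222.0 kN/m; ΣN' = 519.6 kN/m; ΣW sinα = 232.2 kN/m
Resisting = 222.0 + 519.6·tan20.0° = 222.0 + 189.1 = 411.2 kN/m
FS = 411.2 / 232.2 = 1.770

FS = 1.77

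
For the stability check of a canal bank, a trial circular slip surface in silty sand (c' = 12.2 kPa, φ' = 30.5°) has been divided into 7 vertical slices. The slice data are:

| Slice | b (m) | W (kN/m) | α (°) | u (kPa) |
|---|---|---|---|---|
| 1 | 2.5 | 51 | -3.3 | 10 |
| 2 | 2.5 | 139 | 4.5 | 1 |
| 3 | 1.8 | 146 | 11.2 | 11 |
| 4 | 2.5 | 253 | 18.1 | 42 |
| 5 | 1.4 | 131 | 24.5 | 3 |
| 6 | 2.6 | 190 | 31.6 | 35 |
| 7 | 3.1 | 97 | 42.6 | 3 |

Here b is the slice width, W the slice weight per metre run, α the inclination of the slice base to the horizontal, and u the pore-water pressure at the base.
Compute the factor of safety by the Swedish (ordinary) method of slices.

FS = 1.80

Ordinary method of slices: FS = Σ[c'·Δl_i + (W_i cosα_i − u_i·Δl_i)·tanφ'] / Σ W_i sinα_i, with Δl_i = b_i / cosα_i.
Slice 1: Δl = 2.5/cos(-3.3°) = 2.504 m; N'_1 = 51·cos(-3.3°) − 10·2.504 = 25.9; c'Δl = 30.55; W sinα = -2.9
Slice 2: Δl = 2.5/cos4.5° = 2.508 m; N'_2 = 139·cos4.5° − 1·2.508 = 136.1; c'Δl = 30.59; W sinα = 10.9
Slice 3: Δl = 1.8/cos11.2° = 1.835 m; N'_3 = 146·cos11.2° − 11·1.835 = 123.0; c'Δl = 22.39; W sinα = 28.4
Slice 4: Δl = 2.5/cos18.1° = 2.630 m; N'_4 = 253·cos18.1° − 42·2.630 = 130.0; c'Δl = 32.09; W sinα = 78.6
Slice 5: Δl = 1.4/cos24.5° = 1.539 m; N'_5 = 131·cos24.5° − 3·1.539 = 114.6; c'Δl = 18.77; W sinα = 54.3
Slice 6: Δl = 2.6/cos31.6° = 3.053 m; N'_6 = 190·cos31.6° − 35·3.053 = 55.0; c'Δl = 37.24; W sinα = 99.6
Slice 7: Δl = 3.1/cos42.6° = 4.211 m; N'_7 = 97·cos42.6° − 3·4.211 = 58.8; c'Δl = 51.38; W sinα = 65.7
Σc'Δl = 223.0 kN/m; ΣN' = 643.3 kN/m; ΣW sinα = 334.5 kN/m
Resisting = 223.0 + 643.3·tan30.5° = 223.0 + 379.0 = 602.0 kN/m
FS = 602.0 / 334.5 = 1.800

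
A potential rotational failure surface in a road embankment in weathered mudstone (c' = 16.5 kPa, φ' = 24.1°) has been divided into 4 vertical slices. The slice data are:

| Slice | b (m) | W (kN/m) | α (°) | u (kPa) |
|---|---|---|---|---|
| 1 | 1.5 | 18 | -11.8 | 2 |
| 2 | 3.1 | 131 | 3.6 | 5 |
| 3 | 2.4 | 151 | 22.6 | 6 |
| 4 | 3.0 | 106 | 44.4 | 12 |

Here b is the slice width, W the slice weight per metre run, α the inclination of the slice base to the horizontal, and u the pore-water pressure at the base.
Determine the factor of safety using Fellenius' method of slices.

Ordinary method of slices: FS = Σ[c'·Δl_i + (W_i cosα_i − u_i·Δl_i)·tanφ'] / Σ W_i sinα_i, with Δl_i = b_i / cosα_i.
Slice 1: Δl = 1.5/cos(-11.8°) = 1.532 m; N'_1 = 18·cos(-11.8°) − 2·1.532 = 14.6; c'Δl = 25.28; W sinα = -3.7
Slice 2: Δl = 3.1/cos3.6° = 3.106 m; N'_2 = 131·cos3.6° − 5·3.106 = 115.2; c'Δl = 51.25; W sinα = 8.2
Slice 3: Δl = 2.4/cos22.6° = 2.600 m; N'_3 = 151·cos22.6° − 6·2.600 = 123.8; c'Δl = 42.89; W sinα = 58.0
Slice 4: Δl = 3.0/cos44.4° = 4.199 m; N'_4 = 106·cos44.4° − 12·4.199 = 25.3; c'Δl = 69.28; W sinα = 74.2
Σc'Δl = 188.7 kN/m; ΣN' = 278.9 kN/m; ΣW sinα = 136.7 kN/m
Resisting = 188.7 + 278.9·tan24.1° = 188.7 + 124.8 = 313.5 kN/m
FS = 313.5 / 136.7 = 2.293

FS = 2.29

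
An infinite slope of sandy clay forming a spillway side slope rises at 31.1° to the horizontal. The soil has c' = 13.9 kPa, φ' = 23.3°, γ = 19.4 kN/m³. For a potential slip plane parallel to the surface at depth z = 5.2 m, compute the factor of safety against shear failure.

For an infinite slope with a slip plane parallel to the surface (no pore pressure): FS = [c' + γz cos²β tanφ'] / [γz sinβ cosβ].
γz = 19.4·5.2 = 100.88 kN/m²
Numerator = 13.9 + 100.88·cos²31.1°·tan23.3° = 13.9 + 100.88·0.7332·0.4307 = 45.754 kPa
Denominator = 100.88·sin31.1°·cos31.1° = 100.88·0.5165·0.8563 = 44.618 kPa
FS = 45.754 / 44.618 = 1.025

FS = 1.03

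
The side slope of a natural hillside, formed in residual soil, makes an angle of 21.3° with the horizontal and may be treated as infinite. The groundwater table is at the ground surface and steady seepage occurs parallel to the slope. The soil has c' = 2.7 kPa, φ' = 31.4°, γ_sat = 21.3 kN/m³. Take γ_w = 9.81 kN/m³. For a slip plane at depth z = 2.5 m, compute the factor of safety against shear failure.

FS = 0.99

With seepage parallel to the slope and the water table at the surface, the effective normal stress on the slip plane uses the buoyant unit weight γ' = γ_sat − γ_w while the driving shear stress uses γ_sat:
FS = [c' + γ' z cos²β tanφ'] / [γ_sat z sinβ cosβ]
γ' = 21.3 − 9.81 = 11.49 kN/m³
Numerator = 2.7 + 11.49·2.5·cos²21.3°·tan31.4° = 2.7 + 11.49·2.5·0.8680·0.6104 = 17.920 kPa
Denominator = 21.3·2.5·sin21.3°·cos21.3° = 21.3·2.5·0.3633·0.9317 = 18.022 kPa
FS = 17.920 / 18.022 = 0.994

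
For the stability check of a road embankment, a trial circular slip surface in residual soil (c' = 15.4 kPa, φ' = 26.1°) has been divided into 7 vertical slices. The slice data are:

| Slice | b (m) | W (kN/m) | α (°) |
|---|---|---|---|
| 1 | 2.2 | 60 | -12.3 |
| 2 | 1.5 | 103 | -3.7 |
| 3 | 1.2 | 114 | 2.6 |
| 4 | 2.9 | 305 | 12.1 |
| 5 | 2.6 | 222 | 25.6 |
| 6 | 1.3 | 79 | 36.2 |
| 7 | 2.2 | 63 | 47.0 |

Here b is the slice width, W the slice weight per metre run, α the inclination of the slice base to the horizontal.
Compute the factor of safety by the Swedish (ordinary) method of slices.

Ordinary method of slices: FS = Σ[c'·Δl_i + (W_i cosα_i)·tanφ'] / Σ W_i sinα_i, with Δl_i = b_i / cosα_i.
Slice 1: Δl = 2.2/cos(-12.3°) = 2.252 m; N'_1 = 60·cos(-12.3°) = 58.6; c'Δl = 34.68; W sinα = -12.8
Slice 2: Δl = 1.5/cos(-3.7°) = 1.503 m; N'_2 = 103·cos(-3.7°) = 102.8; c'Δl = 23.15; W sinα = -6.6
Slice 3: Δl = 1.2/cos2.6° = 1.201 m; N'_3 = 114·cos2.6° = 113.9; c'Δl = 18.50; W sinα = 5.2
Slice 4: Δl = 2.9/cos12.1° = 2.966 m; N'_4 = 305·cos12.1° = 298.2; c'Δl = 45.67; W sinα = 63.9
Slice 5: Δl = 2.6/cos25.6° = 2.883 m; N'_5 = 222·cos25.6° = 200.2; c'Δl = 44.40; W sinα = 95.9
Slice 6: Δl = 1.3/cos36.2° = 1.611 m; N'_6 = 79·cos36.2° = 63.7; c'Δl = 24.81; W sinα = 46.7
Slice 7: Δl = 2.2/cos47.0° = 3.226 m; N'_7 = 63·cos47.0° = 43.0; c'Δl = 49.68; W sinα = 46.1
Σc'Δl = 240.9 kN/m; ΣN' = 880.4 kN/m; ΣW sinα = 238.3 kN/m
Resisting = 240.9 + 880.4·tan26.1° = 240.9 + 431.3 = 672.2 kN/m
FS = 672.2 / 238.3 = 2.820

FS = 2.82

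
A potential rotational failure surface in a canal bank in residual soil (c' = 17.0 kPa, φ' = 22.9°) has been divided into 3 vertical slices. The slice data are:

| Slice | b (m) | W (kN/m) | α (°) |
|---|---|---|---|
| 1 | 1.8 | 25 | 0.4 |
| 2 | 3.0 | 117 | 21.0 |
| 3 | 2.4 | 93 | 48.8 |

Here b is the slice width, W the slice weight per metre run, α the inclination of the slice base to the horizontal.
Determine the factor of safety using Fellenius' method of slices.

Ordinary method of slices: FS = Σ[c'·Δl_i + (W_i cosα_i)·tanφ'] / Σ W_i sinα_i, with Δl_i = b_i / cosα_i.
Slice 1: Δl = 1.8/cos0.4° = 1.800 m; N'_1 = 25·cos0.4° = 25.0; c'Δl = 30.60; W sinα = 0.2
Slice 2: Δl = 3.0/cos21.0° = 3.213 m; N'_2 = 117·cos21.0° = 109.2; c'Δl = 54.63; W sinα = 41.9
Slice 3: Δl = 2.4/cos48.8° = 3.644 m; N'_3 = 93·cos48.8° = 61.3; c'Δl = 61.94; W sinα = 70.0
Σc'Δl = 147.2 kN/m; ΣN' = 195.5 kN/m; ΣW sinα = 112.1 kN/m
Resisting = 147.2 + 195.5·tan22.9° = 147.2 + 82.6 = 229.7 kN/m
FS = 229.7 / 112.1 = 2.050

FS = 2.05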